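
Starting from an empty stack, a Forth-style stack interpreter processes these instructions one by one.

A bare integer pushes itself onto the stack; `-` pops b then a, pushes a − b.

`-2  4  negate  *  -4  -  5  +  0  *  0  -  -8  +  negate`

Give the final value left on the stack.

8

-2     → -2
4      → -2 4
negate → -2 -4
*      → 8
-4     → 8 -4
-      → 12
5      → 12 5
+      → 17
0      → 17 0
*      → 0
0      → 0 0
-      → 0
-8     → 0 -8
+      → -8
negate → 8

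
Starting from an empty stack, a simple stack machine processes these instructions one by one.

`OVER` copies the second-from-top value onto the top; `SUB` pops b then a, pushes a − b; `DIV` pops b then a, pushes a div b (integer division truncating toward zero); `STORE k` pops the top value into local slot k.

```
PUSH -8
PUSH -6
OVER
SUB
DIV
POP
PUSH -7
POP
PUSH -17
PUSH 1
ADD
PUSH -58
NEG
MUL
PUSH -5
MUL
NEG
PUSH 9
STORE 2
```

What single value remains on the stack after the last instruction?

PUSH -8  -> [-8]
PUSH -6  -> [-8, -6]
OVER     -> [-8, -6, -8]
SUB      -> [-8, 2]
DIV      -> [-4]
POP      -> []
PUSH -7  -> [-7]
POP      -> []
PUSH -17 -> [-17]
PUSH 1   -> [-17, 1]
ADD      -> [-16]
PUSH -58 -> [-16, -58]
NEG      -> [-16, 58]
MUL      -> [-928]
PUSH -5  -> [-928, -5]
MUL      -> [4640]
NEG      -> [-4640]
PUSH 9   -> [-4640, 9]
STORE 2  -> [-4640]

-4640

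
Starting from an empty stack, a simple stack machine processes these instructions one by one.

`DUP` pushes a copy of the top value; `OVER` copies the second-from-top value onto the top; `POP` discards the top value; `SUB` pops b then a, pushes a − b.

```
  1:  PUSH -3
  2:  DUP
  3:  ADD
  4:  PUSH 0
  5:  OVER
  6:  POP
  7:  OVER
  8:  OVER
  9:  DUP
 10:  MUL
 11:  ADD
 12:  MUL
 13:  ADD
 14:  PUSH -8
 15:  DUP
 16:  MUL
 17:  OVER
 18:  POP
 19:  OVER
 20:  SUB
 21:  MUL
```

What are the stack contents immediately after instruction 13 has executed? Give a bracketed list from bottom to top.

PUSH -3  [-3]
DUP      [-3, -3]
ADD      [-6]
PUSH 0   [-6, 0]
OVER     [-6, 0, -6]
POP      [-6, 0]
OVER     [-6, 0, -6]
OVER     [-6, 0, -6, 0]
DUP      [-6, 0, -6, 0, 0]
MUL      [-6, 0, -6, 0]
ADD      [-6, 0, -6]
MUL      [-6, 0]
ADD      [-6]

[-6]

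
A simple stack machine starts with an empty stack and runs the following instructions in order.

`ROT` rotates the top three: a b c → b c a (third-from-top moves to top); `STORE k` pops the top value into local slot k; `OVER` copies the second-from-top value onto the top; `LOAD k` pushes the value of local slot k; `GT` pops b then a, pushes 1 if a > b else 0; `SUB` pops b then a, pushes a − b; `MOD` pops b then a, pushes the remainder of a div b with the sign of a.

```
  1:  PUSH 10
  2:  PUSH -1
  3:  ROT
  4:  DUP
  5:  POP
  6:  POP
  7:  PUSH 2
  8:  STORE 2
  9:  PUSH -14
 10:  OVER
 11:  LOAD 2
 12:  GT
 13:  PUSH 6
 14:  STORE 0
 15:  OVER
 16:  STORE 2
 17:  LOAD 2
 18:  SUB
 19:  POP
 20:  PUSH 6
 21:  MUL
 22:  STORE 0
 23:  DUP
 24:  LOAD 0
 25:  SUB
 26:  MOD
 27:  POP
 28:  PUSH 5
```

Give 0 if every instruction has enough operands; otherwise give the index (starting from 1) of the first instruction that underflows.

PUSH 10  10
PUSH -1  10 -1
ROT  — needs 3 operands, stack has 2 → underflow

3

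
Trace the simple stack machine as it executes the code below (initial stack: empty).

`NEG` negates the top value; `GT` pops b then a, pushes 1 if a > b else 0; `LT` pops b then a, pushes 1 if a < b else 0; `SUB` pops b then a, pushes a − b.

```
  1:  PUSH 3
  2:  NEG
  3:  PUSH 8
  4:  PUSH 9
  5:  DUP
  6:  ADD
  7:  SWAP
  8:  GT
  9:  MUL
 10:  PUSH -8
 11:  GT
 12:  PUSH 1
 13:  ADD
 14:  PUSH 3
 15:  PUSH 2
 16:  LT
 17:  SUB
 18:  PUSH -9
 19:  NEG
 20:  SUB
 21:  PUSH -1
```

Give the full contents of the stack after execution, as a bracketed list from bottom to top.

PUSH 3  : 3
NEG     : -3
PUSH 8  : -3 8
PUSH 9  : -3 8 9
DUP     : -3 8 9 9
ADD     : -3 8 18
SWAP    : -3 18 8
GT      : -3 1
MUL     : -3
PUSH -8 : -3 -8
GT      : 1
PUSH 1  : 1 1
ADD     : 2
PUSH 3  : 2 3
PUSH 2  : 2 3 2
LT      : 2 0
SUB     : 2
PUSH -9 : 2 -9
NEG     : 2 9
SUB     : -7
PUSH -1 : -7 -1

[-7, -1]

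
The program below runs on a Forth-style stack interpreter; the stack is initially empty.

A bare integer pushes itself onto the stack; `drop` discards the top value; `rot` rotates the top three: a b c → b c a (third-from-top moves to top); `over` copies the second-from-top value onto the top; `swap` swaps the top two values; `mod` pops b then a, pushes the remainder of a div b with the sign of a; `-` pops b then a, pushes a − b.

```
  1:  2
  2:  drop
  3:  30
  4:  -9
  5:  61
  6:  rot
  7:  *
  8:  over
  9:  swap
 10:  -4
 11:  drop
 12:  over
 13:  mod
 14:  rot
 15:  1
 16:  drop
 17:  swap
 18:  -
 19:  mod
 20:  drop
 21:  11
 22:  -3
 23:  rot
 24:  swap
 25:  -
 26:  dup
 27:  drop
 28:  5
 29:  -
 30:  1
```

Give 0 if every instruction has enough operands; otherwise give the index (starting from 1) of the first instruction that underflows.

23

2    → [2]
drop → []
30   → [30]
-9   → [30, -9]
61   → [30, -9, 61]
rot  → [-9, 61, 30]
*    → [-9, 1830]
over → [-9, 1830, -9]
swap → [-9, -9, 1830]
-4   → [-9, -9, 1830, -4]
drop → [-9, -9, 1830]
over → [-9, -9, 1830, -9]
mod  → [-9, -9, 3]
rot  → [-9, 3, -9]
1    → [-9, 3, -9, 1]
drop → [-9, 3, -9]
swap → [-9, -9, 3]
-    → [-9, -12]
mod  → [-9]
drop → []
11   → [11]
-3   → [11, -3]
rot  — needs 3 operands, stack has 2 → underflow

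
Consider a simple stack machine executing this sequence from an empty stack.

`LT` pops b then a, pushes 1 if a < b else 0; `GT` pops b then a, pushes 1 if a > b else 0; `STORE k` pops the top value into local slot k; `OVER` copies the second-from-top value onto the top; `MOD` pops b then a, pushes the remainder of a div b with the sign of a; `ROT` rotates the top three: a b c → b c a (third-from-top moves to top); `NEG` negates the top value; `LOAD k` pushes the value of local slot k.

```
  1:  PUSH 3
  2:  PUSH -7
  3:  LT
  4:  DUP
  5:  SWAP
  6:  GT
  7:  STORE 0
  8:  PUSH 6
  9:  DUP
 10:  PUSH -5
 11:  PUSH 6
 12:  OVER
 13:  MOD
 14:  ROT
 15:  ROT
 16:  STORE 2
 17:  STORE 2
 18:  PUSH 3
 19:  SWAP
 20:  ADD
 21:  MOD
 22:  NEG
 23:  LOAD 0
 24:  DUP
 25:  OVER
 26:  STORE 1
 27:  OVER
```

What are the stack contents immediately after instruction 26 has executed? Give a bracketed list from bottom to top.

PUSH 3  → 3
PUSH -7 → 3 -7
LT      → 0
DUP     → 0 0
SWAP    → 0 0
GT      → 0
STORE 0 → (empty)
PUSH 6  → 6
DUP     → 6 6
PUSH -5 → 6 6 -5
PUSH 6  → 6 6 -5 6
OVER    → 6 6 -5 6 -5
MOD     → 6 6 -5 1
ROT     → 6 -5 1 6
ROT     → 6 1 6 -5
STORE 2 → 6 1 6
STORE 2 → 6 1
PUSH 3  → 6 1 3
SWAP    → 6 3 1
ADD     → 6 4
MOD     → 2
NEG     → -2
LOAD 0  → -2 0
DUP     → -2 0 0
OVER    → -2 0 0 0
STORE 1 → -2 0 0

[-2, 0, 0]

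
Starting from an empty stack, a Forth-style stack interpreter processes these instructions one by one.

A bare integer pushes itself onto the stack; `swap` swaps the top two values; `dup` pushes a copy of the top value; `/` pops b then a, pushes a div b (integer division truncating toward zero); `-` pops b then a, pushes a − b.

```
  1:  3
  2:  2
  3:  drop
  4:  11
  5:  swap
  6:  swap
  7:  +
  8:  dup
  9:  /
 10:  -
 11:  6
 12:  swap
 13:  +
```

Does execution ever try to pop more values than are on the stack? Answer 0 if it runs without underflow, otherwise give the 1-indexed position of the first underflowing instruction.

10

3    → 3
2    → 3 2
drop → 3
11   → 3 11
swap → 11 3
swap → 3 11
+    → 14
dup  → 14 14
/    → 1
-  — needs 2 operands, stack has 1 → underflow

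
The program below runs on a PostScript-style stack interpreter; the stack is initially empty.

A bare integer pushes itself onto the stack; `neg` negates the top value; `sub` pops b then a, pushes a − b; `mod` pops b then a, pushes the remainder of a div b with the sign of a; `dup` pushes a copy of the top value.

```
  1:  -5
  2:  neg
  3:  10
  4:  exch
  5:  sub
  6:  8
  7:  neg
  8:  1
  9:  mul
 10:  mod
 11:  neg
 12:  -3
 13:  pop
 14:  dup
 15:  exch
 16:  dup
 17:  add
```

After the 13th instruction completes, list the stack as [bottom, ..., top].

[-5]

-5    -5
neg   5
10    5 10
exch  10 5
sub   5
8     5 8
neg   5 -8
1     5 -8 1
mul   5 -8
mod   5
neg   -5
-3    -5 -3
pop   -5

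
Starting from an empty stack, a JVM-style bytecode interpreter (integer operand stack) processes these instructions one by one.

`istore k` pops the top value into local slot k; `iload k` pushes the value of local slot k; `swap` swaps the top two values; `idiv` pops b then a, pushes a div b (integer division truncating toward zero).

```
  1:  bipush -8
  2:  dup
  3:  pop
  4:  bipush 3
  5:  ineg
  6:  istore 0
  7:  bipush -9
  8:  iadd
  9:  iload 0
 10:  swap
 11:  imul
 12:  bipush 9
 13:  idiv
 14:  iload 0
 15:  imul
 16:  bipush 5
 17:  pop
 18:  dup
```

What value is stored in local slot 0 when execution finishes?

bipush -8 -> [-8]
dup       -> [-8, -8]
pop       -> [-8]
bipush 3  -> [-8, 3]
ineg      -> [-8, -3]
istore 0  -> [-8]
bipush -9 -> [-8, -9]
iadd      -> [-17]
iload 0   -> [-17, -3]
swap      -> [-3, -17]
imul      -> [51]
bipush 9  -> [51, 9]
idiv      -> [5]
iload 0   -> [5, -3]
imul      -> [-15]
bipush 5  -> [-15, 5]
pop       -> [-15]
dup       -> [-15, -15]

-3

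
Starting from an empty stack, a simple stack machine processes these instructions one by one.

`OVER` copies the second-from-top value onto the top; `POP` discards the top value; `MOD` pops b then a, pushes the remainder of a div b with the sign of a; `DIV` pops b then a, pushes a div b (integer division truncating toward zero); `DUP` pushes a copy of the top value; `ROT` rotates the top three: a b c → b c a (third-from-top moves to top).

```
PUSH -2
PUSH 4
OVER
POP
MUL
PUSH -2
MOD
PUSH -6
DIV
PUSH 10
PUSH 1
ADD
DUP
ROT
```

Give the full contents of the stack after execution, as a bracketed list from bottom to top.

[11, 11, 0]

PUSH -2 -> -2
PUSH 4  -> -2 4
OVER    -> -2 4 -2
POP     -> -2 4
MUL     -> -8
PUSH -2 -> -8 -2
MOD     -> 0
PUSH -6 -> 0 -6
DIV     -> 0
PUSH 10 -> 0 10
PUSH 1  -> 0 10 1
ADD     -> 0 11
DUP     -> 0 11 11
ROT     -> 11 11 0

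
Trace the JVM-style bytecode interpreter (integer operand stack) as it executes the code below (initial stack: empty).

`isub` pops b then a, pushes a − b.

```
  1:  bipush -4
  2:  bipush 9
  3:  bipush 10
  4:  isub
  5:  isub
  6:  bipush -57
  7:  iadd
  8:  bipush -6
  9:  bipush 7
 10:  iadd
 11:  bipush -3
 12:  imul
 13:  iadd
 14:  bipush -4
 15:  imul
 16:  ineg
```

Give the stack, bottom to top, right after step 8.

[-60, -6]

bipush -4   [-4]
bipush 9    [-4, 9]
bipush 10   [-4, 9, 10]
isub        [-4, -1]
isub        [-3]
bipush -57  [-3, -57]
iadd        [-60]
bipush -6   [-60, -6]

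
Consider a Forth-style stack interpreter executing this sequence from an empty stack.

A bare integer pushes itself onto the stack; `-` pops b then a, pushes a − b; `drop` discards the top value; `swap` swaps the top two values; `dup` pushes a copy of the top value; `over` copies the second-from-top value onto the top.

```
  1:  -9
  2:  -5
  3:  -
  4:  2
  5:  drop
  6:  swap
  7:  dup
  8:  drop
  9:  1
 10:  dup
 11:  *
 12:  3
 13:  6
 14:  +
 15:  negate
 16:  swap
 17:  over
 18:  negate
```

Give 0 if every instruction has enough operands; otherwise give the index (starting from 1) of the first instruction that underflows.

-9    -9
-5    -9 -5
-     -4
2     -4 2
drop  -4
swap  — needs 2 operands, stack has 1 → underflow

6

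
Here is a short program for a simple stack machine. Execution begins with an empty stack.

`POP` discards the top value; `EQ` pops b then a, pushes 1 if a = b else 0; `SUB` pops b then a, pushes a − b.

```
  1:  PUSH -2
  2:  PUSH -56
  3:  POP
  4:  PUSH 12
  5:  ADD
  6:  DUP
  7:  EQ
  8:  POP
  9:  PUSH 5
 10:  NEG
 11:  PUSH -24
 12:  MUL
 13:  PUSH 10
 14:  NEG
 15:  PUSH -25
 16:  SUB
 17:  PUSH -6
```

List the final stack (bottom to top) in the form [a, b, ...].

PUSH -2  : [-2]
PUSH -56 : [-2, -56]
POP      : [-2]
PUSH 12  : [-2, 12]
ADD      : [10]
DUP      : [10, 10]
EQ       : [1]
POP      : []
PUSH 5   : [5]
NEG      : [-5]
PUSH -24 : [-5, -24]
MUL      : [120]
PUSH 10  : [120, 10]
NEG      : [120, -10]
PUSH -25 : [120, -10, -25]
SUB      : [120, 15]
PUSH -6  : [120, 15, -6]

[120, 15, -6]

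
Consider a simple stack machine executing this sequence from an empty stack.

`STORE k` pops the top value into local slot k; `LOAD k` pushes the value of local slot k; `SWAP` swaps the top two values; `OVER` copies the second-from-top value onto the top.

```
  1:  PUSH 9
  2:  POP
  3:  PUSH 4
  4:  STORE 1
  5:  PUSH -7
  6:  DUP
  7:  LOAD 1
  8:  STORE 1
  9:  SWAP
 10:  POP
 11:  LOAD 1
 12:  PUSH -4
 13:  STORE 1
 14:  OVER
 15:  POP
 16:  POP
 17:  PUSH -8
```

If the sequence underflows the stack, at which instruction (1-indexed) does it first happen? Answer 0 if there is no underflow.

PUSH 9   9
POP      (empty)
PUSH 4   4
STORE 1  (empty)
PUSH -7  -7
DUP      -7 -7
LOAD 1   -7 -7 4
STORE 1  -7 -7
SWAP     -7 -7
POP      -7
LOAD 1   -7 4
PUSH -4  -7 4 -4
STORE 1  -7 4
OVER     -7 4 -7
POP      -7 4
POP      -7
PUSH -8  -7 -8

0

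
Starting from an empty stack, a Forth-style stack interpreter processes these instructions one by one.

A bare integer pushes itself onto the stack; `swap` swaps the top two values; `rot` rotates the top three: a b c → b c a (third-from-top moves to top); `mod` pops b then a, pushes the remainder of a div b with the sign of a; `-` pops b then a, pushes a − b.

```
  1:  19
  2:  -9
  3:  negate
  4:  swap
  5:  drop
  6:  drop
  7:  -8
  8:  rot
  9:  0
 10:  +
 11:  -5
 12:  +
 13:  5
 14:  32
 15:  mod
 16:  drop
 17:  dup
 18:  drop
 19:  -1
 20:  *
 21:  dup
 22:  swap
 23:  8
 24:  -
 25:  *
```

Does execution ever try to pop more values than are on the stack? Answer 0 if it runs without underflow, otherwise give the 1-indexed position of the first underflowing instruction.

8

19      19
-9      19 -9
negate  19 9
swap    9 19
drop    9
drop    (empty)
-8      -8
rot  — needs 3 operands, stack has 1 → underflow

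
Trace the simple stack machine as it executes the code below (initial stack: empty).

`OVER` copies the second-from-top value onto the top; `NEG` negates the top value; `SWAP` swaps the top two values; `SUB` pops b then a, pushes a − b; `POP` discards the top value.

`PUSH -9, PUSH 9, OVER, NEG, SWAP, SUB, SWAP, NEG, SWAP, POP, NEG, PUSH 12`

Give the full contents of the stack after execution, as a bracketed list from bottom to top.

[-9, 12]

PUSH -9 → -9
PUSH 9  → -9 9
OVER    → -9 9 -9
NEG     → -9 9 9
SWAP    → -9 9 9
SUB     → -9 0
SWAP    → 0 -9
NEG     → 0 9
SWAP    → 9 0
POP     → 9
NEG     → -9
PUSH 12 → -9 12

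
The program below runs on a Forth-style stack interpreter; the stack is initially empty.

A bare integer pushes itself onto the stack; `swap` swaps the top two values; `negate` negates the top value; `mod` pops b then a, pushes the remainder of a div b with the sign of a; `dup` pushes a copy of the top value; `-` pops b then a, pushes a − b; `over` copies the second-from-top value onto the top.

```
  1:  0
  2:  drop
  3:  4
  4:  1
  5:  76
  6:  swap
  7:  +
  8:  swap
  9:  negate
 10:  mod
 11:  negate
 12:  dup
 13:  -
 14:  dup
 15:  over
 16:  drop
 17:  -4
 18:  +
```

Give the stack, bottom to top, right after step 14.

[0, 0]

0      -> 0
drop   -> (empty)
4      -> 4
1      -> 4 1
76     -> 4 1 76
swap   -> 4 76 1
+      -> 4 77
swap   -> 77 4
negate -> 77 -4
mod    -> 1
negate -> -1
dup    -> -1 -1
-      -> 0
dup    -> 0 0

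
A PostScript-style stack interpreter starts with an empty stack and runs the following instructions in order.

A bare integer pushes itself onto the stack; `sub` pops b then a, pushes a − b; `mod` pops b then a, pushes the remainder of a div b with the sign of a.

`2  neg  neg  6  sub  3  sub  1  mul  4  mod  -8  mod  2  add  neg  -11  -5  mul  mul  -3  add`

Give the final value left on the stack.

52

2   -> [2]
neg -> [-2]
neg -> [2]
6   -> [2, 6]
sub -> [-4]
3   -> [-4, 3]
sub -> [-7]
1   -> [-7, 1]
mul -> [-7]
4   -> [-7, 4]
mod -> [-3]
-8  -> [-3, -8]
mod -> [-3]
2   -> [-3, 2]
add -> [-1]
neg -> [1]
-11 -> [1, -11]
-5  -> [1, -11, -5]
mul -> [1, 55]
mul -> [55]
-3  -> [55, -3]
add -> [52]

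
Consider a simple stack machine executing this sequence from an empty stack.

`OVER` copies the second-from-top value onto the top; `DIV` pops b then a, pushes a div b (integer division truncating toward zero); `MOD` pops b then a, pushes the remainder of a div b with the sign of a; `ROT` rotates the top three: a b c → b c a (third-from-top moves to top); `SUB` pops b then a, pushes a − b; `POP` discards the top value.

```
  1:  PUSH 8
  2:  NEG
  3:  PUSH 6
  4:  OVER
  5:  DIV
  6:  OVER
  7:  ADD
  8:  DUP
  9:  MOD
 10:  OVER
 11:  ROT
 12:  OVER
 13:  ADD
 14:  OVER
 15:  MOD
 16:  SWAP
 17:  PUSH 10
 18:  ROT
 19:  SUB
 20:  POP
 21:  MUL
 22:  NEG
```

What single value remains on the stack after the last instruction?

0

PUSH 8  → 8
NEG     → -8
PUSH 6  → -8 6
OVER    → -8 6 -8
DIV     → -8 0
OVER    → -8 0 -8
ADD     → -8 -8
DUP     → -8 -8 -8
MOD     → -8 0
OVER    → -8 0 -8
ROT     → 0 -8 -8
OVER    → 0 -8 -8 -8
ADD     → 0 -8 -16
OVER    → 0 -8 -16 -8
MOD     → 0 -8 0
SWAP    → 0 0 -8
PUSH 10 → 0 0 -8 10
ROT     → 0 -8 10 0
SUB     → 0 -8 10
POP     → 0 -8
MUL     → 0
NEG     → 0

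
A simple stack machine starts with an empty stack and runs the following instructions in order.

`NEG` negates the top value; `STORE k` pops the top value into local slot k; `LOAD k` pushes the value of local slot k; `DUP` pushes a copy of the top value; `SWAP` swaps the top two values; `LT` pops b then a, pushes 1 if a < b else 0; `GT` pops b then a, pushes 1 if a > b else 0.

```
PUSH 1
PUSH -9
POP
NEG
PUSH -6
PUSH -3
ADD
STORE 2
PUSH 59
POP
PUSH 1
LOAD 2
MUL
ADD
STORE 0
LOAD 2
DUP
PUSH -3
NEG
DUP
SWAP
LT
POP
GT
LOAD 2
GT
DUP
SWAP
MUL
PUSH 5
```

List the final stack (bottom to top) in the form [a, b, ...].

[1, 5]

PUSH 1  → 1
PUSH -9 → 1 -9
POP     → 1
NEG     → -1
PUSH -6 → -1 -6
PUSH -3 → -1 -6 -3
ADD     → -1 -9
STORE 2 → -1
PUSH 59 → -1 59
POP     → -1
PUSH 1  → -1 1
LOAD 2  → -1 1 -9
MUL     → -1 -9
ADD     → -10
STORE 0 → (empty)
LOAD 2  → -9
DUP     → -9 -9
PUSH -3 → -9 -9 -3
NEG     → -9 -9 3
DUP     → -9 -9 3 3
SWAP    → -9 -9 3 3
LT      → -9 -9 0
POP     → -9 -9
GT      → 0
LOAD 2  → 0 -9
GT      → 1
DUP     → 1 1
SWAP    → 1 1
MUL     → 1
PUSH 5  → 1 5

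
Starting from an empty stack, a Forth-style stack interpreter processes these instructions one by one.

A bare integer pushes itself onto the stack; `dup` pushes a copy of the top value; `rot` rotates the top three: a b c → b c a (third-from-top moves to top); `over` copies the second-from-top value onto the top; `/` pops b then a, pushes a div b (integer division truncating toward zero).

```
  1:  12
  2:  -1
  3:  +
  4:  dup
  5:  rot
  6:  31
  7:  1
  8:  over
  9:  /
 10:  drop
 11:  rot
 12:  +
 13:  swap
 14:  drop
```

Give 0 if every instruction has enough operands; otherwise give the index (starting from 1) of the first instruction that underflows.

5

12   [12]
-1   [12, -1]
+    [11]
dup  [11, 11]
rot  — needs 3 operands, stack has 2 → underflow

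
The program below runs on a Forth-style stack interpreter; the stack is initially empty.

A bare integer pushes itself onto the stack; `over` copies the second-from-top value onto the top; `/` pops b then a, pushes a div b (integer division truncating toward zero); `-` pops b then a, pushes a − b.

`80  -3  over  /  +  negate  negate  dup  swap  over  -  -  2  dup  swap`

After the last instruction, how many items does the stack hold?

80     -> 80
-3     -> 80 -3
over   -> 80 -3 80
/      -> 80 0
+      -> 80
negate -> -80
negate -> 80
dup    -> 80 80
swap   -> 80 80
over   -> 80 80 80
-      -> 80 0
-      -> 80
2      -> 80 2
dup    -> 80 2 2
swap   -> 80 2 2

3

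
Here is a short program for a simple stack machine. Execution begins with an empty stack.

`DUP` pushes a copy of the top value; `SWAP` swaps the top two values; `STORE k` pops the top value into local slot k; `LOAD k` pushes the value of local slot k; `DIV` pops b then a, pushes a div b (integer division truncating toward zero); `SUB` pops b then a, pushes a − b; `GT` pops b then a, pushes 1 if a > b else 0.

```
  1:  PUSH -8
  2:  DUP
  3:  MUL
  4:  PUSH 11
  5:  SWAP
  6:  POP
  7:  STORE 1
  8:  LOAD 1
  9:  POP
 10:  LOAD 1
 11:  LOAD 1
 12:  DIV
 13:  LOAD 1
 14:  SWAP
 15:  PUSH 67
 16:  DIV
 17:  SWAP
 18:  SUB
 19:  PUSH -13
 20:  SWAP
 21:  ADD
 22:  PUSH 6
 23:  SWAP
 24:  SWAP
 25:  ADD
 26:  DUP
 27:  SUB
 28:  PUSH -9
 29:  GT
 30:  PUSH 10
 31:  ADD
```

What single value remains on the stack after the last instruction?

11

PUSH -8  -> [-8]
DUP      -> [-8, -8]
MUL      -> [64]
PUSH 11  -> [64, 11]
SWAP     -> [11, 64]
POP      -> [11]
STORE 1  -> []
LOAD 1   -> [11]
POP      -> []
LOAD 1   -> [11]
LOAD 1   -> [11, 11]
DIV      -> [1]
LOAD 1   -> [1, 11]
SWAP     -> [11, 1]
PUSH 67  -> [11, 1, 67]
DIV      -> [11, 0]
SWAP     -> [0, 11]
SUB      -> [-11]
PUSH -13 -> [-11, -13]
SWAP     -> [-13, -11]
ADD      -> [-24]
PUSH 6   -> [-24, 6]
SWAP     -> [6, -24]
SWAP     -> [-24, 6]
ADD      -> [-18]
DUP      -> [-18, -18]
SUB      -> [0]
PUSH -9  -> [0, -9]
GT       -> [1]
PUSH 10  -> [1, 10]
ADD      -> [11]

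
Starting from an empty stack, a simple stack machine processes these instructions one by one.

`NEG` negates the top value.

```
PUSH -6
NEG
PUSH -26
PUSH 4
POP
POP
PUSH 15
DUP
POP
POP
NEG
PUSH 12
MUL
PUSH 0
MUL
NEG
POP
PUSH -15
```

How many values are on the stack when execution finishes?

1

PUSH -6  -> -6
NEG      -> 6
PUSH -26 -> 6 -26
PUSH 4   -> 6 -26 4
POP      -> 6 -26
POP      -> 6
PUSH 15  -> 6 15
DUP      -> 6 15 15
POP      -> 6 15
POP      -> 6
NEG      -> -6
PUSH 12  -> -6 12
MUL      -> -72
PUSH 0   -> -72 0
MUL      -> 0
NEG      -> 0
POP      -> (empty)
PUSH -15 -> -15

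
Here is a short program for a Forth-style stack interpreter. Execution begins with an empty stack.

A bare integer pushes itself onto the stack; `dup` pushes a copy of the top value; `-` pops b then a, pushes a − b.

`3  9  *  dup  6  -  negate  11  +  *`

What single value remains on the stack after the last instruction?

-270

3      : [3]
9      : [3, 9]
*      : [27]
dup    : [27, 27]
6      : [27, 27, 6]
-      : [27, 21]
negate : [27, -21]
11     : [27, -21, 11]
+      : [27, -10]
*      : [-270]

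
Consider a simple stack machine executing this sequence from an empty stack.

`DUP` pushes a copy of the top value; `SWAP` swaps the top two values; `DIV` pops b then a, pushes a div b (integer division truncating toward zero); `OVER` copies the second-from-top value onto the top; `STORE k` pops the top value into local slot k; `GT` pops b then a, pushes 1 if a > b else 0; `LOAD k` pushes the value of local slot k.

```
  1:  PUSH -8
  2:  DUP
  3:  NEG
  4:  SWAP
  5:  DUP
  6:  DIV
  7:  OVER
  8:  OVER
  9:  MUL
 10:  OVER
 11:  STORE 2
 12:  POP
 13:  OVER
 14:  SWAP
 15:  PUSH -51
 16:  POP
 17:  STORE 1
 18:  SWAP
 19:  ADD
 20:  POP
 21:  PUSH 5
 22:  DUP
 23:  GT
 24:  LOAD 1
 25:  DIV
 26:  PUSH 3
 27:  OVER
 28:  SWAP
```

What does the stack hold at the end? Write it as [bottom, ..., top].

PUSH -8  -> [-8]
DUP      -> [-8, -8]
NEG      -> [-8, 8]
SWAP     -> [8, -8]
DUP      -> [8, -8, -8]
DIV      -> [8, 1]
OVER     -> [8, 1, 8]
OVER     -> [8, 1, 8, 1]
MUL      -> [8, 1, 8]
OVER     -> [8, 1, 8, 1]
STORE 2  -> [8, 1, 8]
POP      -> [8, 1]
OVER     -> [8, 1, 8]
SWAP     -> [8, 8, 1]
PUSH -51 -> [8, 8, 1, -51]
POP      -> [8, 8, 1]
STORE 1  -> [8, 8]
SWAP     -> [8, 8]
ADD      -> [16]
POP      -> []
PUSH 5   -> [5]
DUP      -> [5, 5]
GT       -> [0]
LOAD 1   -> [0, 1]
DIV      -> [0]
PUSH 3   -> [0, 3]
OVER     -> [0, 3, 0]
SWAP     -> [0, 0, 3]

[0, 0, 3]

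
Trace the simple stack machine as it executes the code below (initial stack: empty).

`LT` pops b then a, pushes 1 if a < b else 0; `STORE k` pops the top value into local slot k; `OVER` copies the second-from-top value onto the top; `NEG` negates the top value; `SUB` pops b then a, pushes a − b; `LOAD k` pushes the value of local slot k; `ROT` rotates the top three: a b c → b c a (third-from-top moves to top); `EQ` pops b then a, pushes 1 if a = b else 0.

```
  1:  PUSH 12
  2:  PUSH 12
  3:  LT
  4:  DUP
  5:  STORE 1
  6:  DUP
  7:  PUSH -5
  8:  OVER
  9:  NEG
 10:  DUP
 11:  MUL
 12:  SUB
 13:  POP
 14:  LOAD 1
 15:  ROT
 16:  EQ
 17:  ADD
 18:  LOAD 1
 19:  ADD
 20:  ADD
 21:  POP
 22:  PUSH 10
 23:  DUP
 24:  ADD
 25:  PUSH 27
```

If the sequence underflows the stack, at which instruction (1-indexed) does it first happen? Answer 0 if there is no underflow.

PUSH 12 : [12]
PUSH 12 : [12, 12]
LT      : [0]
DUP     : [0, 0]
STORE 1 : [0]
DUP     : [0, 0]
PUSH -5 : [0, 0, -5]
OVER    : [0, 0, -5, 0]
NEG     : [0, 0, -5, 0]
DUP     : [0, 0, -5, 0, 0]
MUL     : [0, 0, -5, 0]
SUB     : [0, 0, -5]
POP     : [0, 0]
LOAD 1  : [0, 0, 0]
ROT     : [0, 0, 0]
EQ      : [0, 1]
ADD     : [1]
LOAD 1  : [1, 0]
ADD     : [1]
ADD  — needs 2 operands, stack has 1 → underflow

20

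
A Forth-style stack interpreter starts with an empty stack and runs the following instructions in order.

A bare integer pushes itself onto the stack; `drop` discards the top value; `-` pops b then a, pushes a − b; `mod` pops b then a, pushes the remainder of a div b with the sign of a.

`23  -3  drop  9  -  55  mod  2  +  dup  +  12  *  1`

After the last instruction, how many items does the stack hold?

23    23
-3    23 -3
drop  23
9     23 9
-     14
55    14 55
mod   14
2     14 2
+     16
dup   16 16
+     32
12    32 12
*     384
1     384 1

2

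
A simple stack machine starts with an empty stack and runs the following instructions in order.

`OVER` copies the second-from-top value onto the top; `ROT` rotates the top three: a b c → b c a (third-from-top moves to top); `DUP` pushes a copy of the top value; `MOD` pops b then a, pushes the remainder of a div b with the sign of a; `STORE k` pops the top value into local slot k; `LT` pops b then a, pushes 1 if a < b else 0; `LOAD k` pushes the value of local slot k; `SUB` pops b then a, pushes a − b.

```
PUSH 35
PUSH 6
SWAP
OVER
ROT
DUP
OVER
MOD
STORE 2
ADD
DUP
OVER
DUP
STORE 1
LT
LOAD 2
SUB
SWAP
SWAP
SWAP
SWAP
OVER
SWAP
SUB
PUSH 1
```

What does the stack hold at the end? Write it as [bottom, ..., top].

PUSH 35 : [35]
PUSH 6  : [35, 6]
SWAP    : [6, 35]
OVER    : [6, 35, 6]
ROT     : [35, 6, 6]
DUP     : [35, 6, 6, 6]
OVER    : [35, 6, 6, 6, 6]
MOD     : [35, 6, 6, 0]
STORE 2 : [35, 6, 6]
ADD     : [35, 12]
DUP     : [35, 12, 12]
OVER    : [35, 12, 12, 12]
DUP     : [35, 12, 12, 12, 12]
STORE 1 : [35, 12, 12, 12]
LT      : [35, 12, 0]
LOAD 2  : [35, 12, 0, 0]
SUB     : [35, 12, 0]
SWAP    : [35, 0, 12]
SWAP    : [35, 12, 0]
SWAP    : [35, 0, 12]
SWAP    : [35, 12, 0]
OVER    : [35, 12, 0, 12]
SWAP    : [35, 12, 12, 0]
SUB     : [35, 12, 12]
PUSH 1  : [35, 12, 12, 1]

[35, 12, 12, 1]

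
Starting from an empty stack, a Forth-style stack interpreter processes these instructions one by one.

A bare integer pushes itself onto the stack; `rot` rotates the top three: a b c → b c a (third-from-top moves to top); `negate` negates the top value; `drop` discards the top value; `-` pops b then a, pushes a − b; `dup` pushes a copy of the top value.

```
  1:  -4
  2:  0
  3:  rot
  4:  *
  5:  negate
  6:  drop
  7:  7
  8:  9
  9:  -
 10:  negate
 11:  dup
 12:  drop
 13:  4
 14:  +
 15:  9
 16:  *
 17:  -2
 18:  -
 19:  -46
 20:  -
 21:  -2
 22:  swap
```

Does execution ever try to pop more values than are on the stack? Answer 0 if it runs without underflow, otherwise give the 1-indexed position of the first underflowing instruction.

-4 -> [-4]
0  -> [-4, 0]
rot  — needs 3 operands, stack has 2 → underflow

3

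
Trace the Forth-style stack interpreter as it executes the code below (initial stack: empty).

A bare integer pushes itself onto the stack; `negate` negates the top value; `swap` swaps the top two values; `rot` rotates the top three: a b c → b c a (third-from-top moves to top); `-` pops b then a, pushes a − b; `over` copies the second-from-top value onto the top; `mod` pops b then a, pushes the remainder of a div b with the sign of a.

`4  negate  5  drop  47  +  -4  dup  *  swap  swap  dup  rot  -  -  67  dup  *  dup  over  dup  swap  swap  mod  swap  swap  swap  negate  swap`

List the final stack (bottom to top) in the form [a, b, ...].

[43, 4489, -4489, 0]

4      : 4
negate : -4
5      : -4 5
drop   : -4
47     : -4 47
+      : 43
-4     : 43 -4
dup    : 43 -4 -4
*      : 43 16
swap   : 16 43
swap   : 43 16
dup    : 43 16 16
rot    : 16 16 43
-      : 16 -27
-      : 43
67     : 43 67
dup    : 43 67 67
*      : 43 4489
dup    : 43 4489 4489
over   : 43 4489 4489 4489
dup    : 43 4489 4489 4489 4489
swap   : 43 4489 4489 4489 4489
swap   : 43 4489 4489 4489 4489
mod    : 43 4489 4489 0
swap   : 43 4489 0 4489
swap   : 43 4489 4489 0
swap   : 43 4489 0 4489
negate : 43 4489 0 -4489
swap   : 43 4489 -4489 0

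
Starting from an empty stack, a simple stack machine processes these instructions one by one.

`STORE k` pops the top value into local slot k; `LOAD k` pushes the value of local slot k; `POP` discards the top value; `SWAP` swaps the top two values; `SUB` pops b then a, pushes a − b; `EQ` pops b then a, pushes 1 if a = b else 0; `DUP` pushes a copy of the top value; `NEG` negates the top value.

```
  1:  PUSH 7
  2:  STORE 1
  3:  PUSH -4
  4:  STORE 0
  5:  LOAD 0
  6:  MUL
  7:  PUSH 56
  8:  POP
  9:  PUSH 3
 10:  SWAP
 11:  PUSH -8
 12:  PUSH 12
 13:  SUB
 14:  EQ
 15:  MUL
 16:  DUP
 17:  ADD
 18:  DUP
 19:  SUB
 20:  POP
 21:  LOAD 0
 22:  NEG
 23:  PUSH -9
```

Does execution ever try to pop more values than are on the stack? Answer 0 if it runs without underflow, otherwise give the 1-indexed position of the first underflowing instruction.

PUSH 7   [7]
STORE 1  []
PUSH -4  [-4]
STORE 0  []
LOAD 0   [-4]
MUL  — needs 2 operands, stack has 1 → underflow

6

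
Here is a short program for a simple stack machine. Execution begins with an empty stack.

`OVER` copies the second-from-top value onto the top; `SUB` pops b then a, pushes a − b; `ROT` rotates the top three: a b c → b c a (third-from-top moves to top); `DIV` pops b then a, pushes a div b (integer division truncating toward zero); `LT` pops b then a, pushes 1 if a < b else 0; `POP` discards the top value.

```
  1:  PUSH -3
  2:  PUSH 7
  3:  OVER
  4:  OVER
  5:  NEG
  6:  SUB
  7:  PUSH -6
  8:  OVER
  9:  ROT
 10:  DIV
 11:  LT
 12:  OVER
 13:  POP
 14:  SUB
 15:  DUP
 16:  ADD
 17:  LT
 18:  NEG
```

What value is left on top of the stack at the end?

PUSH -3  [-3]
PUSH 7   [-3, 7]
OVER     [-3, 7, -3]
OVER     [-3, 7, -3, 7]
NEG      [-3, 7, -3, -7]
SUB      [-3, 7, 4]
PUSH -6  [-3, 7, 4, -6]
OVER     [-3, 7, 4, -6, 4]
ROT      [-3, 7, -6, 4, 4]
DIV      [-3, 7, -6, 1]
LT       [-3, 7, 1]
OVER     [-3, 7, 1, 7]
POP      [-3, 7, 1]
SUB      [-3, 6]
DUP      [-3, 6, 6]
ADD      [-3, 12]
LT       [1]
NEG      [-1]

-1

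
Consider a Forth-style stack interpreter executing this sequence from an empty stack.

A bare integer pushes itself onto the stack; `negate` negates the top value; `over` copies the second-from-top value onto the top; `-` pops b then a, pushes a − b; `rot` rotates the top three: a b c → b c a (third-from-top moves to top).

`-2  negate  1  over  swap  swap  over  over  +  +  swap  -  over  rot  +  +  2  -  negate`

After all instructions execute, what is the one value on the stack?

-2     → -2
negate → 2
1      → 2 1
over   → 2 1 2
swap   → 2 2 1
swap   → 2 1 2
over   → 2 1 2 1
over   → 2 1 2 1 2
+      → 2 1 2 3
+      → 2 1 5
swap   → 2 5 1
-      → 2 4
over   → 2 4 2
rot    → 4 2 2
+      → 4 4
+      → 8
2      → 8 2
-      → 6
negate → -6

-6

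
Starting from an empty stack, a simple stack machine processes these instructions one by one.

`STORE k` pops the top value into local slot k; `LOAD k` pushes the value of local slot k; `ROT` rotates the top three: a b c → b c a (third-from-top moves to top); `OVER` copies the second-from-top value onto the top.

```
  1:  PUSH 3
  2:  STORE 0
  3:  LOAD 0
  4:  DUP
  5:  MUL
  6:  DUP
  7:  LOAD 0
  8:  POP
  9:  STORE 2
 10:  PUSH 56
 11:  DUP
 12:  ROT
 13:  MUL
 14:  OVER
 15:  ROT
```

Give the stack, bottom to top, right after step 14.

[56, 504, 56]

PUSH 3  : 3
STORE 0 : (empty)
LOAD 0  : 3
DUP     : 3 3
MUL     : 9
DUP     : 9 9
LOAD 0  : 9 9 3
POP     : 9 9
STORE 2 : 9
PUSH 56 : 9 56
DUP     : 9 56 56
ROT     : 56 56 9
MUL     : 56 504
OVER    : 56 504 56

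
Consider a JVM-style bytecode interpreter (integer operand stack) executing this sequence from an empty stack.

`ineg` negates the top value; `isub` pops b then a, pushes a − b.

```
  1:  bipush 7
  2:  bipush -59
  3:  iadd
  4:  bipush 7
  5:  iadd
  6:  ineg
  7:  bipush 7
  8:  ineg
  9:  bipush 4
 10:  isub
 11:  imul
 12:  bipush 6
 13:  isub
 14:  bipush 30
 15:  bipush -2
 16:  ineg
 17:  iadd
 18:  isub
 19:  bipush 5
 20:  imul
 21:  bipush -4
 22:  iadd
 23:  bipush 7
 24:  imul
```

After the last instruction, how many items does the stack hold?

1

bipush 7   -> [7]
bipush -59 -> [7, -59]
iadd       -> [-52]
bipush 7   -> [-52, 7]
iadd       -> [-45]
ineg       -> [45]
bipush 7   -> [45, 7]
ineg       -> [45, -7]
bipush 4   -> [45, -7, 4]
isub       -> [45, -11]
imul       -> [-495]
bipush 6   -> [-495, 6]
isub       -> [-501]
bipush 30  -> [-501, 30]
bipush -2  -> [-501, 30, -2]
ineg       -> [-501, 30, 2]
iadd       -> [-501, 32]
isub       -> [-533]
bipush 5   -> [-533, 5]
imul       -> [-2665]
bipush -4  -> [-2665, -4]
iadd       -> [-2669]
bipush 7   -> [-2669, 7]
imul       -> [-18683]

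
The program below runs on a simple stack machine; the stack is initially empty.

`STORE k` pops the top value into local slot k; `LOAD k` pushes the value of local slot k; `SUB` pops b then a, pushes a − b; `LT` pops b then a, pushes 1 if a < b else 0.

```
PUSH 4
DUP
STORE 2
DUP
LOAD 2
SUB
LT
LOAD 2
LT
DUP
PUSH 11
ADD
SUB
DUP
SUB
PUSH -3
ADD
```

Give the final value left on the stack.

PUSH 4  → 4
DUP     → 4 4
STORE 2 → 4
DUP     → 4 4
LOAD 2  → 4 4 4
SUB     → 4 0
LT      → 0
LOAD 2  → 0 4
LT      → 1
DUP     → 1 1
PUSH 11 → 1 1 11
ADD     → 1 12
SUB     → -11
DUP     → -11 -11
SUB     → 0
PUSH -3 → 0 -3
ADD     → -3

-3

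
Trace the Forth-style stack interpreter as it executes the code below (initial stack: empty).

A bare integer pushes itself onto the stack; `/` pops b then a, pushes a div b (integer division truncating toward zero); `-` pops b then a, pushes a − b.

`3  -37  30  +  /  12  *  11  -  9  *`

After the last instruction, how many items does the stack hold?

1

3   : [3]
-37 : [3, -37]
30  : [3, -37, 30]
+   : [3, -7]
/   : [0]
12  : [0, 12]
*   : [0]
11  : [0, 11]
-   : [-11]
9   : [-11, 9]
*   : [-99]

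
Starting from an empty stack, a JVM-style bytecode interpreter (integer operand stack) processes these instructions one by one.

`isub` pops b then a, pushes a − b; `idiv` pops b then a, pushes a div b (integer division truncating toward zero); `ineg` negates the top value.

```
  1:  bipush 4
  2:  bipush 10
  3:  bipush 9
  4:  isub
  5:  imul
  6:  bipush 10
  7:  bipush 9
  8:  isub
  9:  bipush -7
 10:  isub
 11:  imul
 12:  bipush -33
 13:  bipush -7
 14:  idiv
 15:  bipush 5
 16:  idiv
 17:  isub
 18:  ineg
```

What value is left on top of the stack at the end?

-32

bipush 4    4
bipush 10   4 10
bipush 9    4 10 9
isub        4 1
imul        4
bipush 10   4 10
bipush 9    4 10 9
isub        4 1
bipush -7   4 1 -7
isub        4 8
imul        32
bipush -33  32 -33
bipush -7   32 -33 -7
idiv        32 4
bipush 5    32 4 5
idiv        32 0
isub        32
ineg        -32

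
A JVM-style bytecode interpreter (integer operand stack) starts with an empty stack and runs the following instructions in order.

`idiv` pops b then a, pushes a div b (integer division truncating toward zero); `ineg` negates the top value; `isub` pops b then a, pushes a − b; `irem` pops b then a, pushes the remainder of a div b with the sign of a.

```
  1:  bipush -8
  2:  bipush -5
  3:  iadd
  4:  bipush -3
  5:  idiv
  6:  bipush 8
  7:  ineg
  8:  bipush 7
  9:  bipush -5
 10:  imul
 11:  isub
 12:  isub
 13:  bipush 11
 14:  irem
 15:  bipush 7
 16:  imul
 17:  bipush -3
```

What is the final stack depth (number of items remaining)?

2

bipush -8 → [-8]
bipush -5 → [-8, -5]
iadd      → [-13]
bipush -3 → [-13, -3]
idiv      → [4]
bipush 8  → [4, 8]
ineg      → [4, -8]
bipush 7  → [4, -8, 7]
bipush -5 → [4, -8, 7, -5]
imul      → [4, -8, -35]
isub      → [4, 27]
isub      → [-23]
bipush 11 → [-23, 11]
irem      → [-1]
bipush 7  → [-1, 7]
imul      → [-7]
bipush -3 → [-7, -3]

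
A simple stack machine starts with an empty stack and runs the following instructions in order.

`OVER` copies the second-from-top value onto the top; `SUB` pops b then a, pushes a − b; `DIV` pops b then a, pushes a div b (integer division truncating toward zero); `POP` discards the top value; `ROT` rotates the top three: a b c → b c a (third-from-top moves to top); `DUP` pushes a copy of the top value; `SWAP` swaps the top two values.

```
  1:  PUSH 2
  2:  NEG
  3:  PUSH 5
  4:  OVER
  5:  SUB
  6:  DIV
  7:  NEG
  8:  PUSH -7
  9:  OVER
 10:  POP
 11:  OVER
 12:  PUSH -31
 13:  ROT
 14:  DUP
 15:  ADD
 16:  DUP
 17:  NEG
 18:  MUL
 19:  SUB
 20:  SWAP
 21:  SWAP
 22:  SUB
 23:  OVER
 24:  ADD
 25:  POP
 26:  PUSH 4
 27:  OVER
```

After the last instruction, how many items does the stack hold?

3

PUSH 2   -> 2
NEG      -> -2
PUSH 5   -> -2 5
OVER     -> -2 5 -2
SUB      -> -2 7
DIV      -> 0
NEG      -> 0
PUSH -7  -> 0 -7
OVER     -> 0 -7 0
POP      -> 0 -7
OVER     -> 0 -7 0
PUSH -31 -> 0 -7 0 -31
ROT      -> 0 0 -31 -7
DUP      -> 0 0 -31 -7 -7
ADD      -> 0 0 -31 -14
DUP      -> 0 0 -31 -14 -14
NEG      -> 0 0 -31 -14 14
MUL      -> 0 0 -31 -196
SUB      -> 0 0 165
SWAP     -> 0 165 0
SWAP     -> 0 0 165
SUB      -> 0 -165
OVER     -> 0 -165 0
ADD      -> 0 -165
POP      -> 0
PUSH 4   -> 0 4
OVER     -> 0 4 0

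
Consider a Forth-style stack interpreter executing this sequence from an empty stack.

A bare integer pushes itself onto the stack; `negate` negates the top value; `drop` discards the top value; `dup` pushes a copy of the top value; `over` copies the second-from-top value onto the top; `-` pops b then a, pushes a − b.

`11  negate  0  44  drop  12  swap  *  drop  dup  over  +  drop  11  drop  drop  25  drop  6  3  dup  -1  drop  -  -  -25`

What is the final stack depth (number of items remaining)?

11     -> [11]
negate -> [-11]
0      -> [-11, 0]
44     -> [-11, 0, 44]
drop   -> [-11, 0]
12     -> [-11, 0, 12]
swap   -> [-11, 12, 0]
*      -> [-11, 0]
drop   -> [-11]
dup    -> [-11, -11]
over   -> [-11, -11, -11]
+      -> [-11, -22]
drop   -> [-11]
11     -> [-11, 11]
drop   -> [-11]
drop   -> []
25     -> [25]
drop   -> []
6      -> [6]
3      -> [6, 3]
dup    -> [6, 3, 3]
-1     -> [6, 3, 3, -1]
drop   -> [6, 3, 3]
-      -> [6, 0]
-      -> [6]
-25    -> [6, -25]

2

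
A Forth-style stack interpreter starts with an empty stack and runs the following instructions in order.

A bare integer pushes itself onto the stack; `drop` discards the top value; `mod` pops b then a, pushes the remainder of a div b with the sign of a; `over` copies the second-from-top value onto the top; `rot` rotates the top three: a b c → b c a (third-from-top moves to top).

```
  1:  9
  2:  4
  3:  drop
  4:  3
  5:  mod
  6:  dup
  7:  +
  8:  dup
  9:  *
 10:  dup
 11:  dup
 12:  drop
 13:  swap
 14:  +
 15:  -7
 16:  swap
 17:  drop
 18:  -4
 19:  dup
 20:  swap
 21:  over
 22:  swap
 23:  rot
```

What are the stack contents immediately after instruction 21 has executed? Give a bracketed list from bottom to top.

[-7, -4, -4, -4]

9    : [9]
4    : [9, 4]
drop : [9]
3    : [9, 3]
mod  : [0]
dup  : [0, 0]
+    : [0]
dup  : [0, 0]
*    : [0]
dup  : [0, 0]
dup  : [0, 0, 0]
drop : [0, 0]
swap : [0, 0]
+    : [0]
-7   : [0, -7]
swap : [-7, 0]
drop : [-7]
-4   : [-7, -4]
dup  : [-7, -4, -4]
swap : [-7, -4, -4]
over : [-7, -4, -4, -4]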